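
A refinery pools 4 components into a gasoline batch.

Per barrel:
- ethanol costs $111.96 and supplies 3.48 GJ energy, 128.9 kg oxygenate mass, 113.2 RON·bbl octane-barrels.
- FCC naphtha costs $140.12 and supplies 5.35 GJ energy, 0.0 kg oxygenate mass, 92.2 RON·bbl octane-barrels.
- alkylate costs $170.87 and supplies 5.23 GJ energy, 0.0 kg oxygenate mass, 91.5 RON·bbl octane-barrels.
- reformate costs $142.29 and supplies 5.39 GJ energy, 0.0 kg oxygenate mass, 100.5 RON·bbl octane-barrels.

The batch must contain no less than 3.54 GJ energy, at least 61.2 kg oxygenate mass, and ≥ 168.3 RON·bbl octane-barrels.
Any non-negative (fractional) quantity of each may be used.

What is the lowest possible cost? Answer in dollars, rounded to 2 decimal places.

$166.46

This is a linear program. Let x1 = barrels of ethanol, x2 = barrels of FCC naphtha, x3 = barrels of alkylate, x4 = barrels of reformate.
min 111.96x1 + 140.12x2 + 170.87x3 + 142.29x4 with:
  3.48x1 + 5.35x2 + 5.23x3 + 5.39x4 ≥ 3.54   (energy)
  128.9x1 ≥ 61.2   (oxygenate mass)
  113.2x1 + 92.2x2 + 91.5x3 + 100.5x4 ≥ 168.3   (octane-barrels)
  x1, x2, x3, x4 ≥ 0.
The cheapest feasible vertex uses only ethanol; FCC naphtha, alkylate, reformate are not used. The octane-barrels requirement is met with equality.
So ethanol = 1.48675 barrels.
Total cost: 111.96·1.48675 = 166.4565.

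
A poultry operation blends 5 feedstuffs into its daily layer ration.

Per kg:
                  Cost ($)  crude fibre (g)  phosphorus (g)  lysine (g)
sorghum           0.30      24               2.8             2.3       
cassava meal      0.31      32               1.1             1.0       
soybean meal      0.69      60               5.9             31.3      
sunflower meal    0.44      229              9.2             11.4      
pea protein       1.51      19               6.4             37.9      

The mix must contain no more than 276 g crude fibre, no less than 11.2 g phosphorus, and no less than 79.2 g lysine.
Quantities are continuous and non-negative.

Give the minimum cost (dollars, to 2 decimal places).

Let x1 = kg of sorghum, x2 = kg of cassava meal, x3 = kg of soybean meal, x4 = kg of sunflower meal, x5 = kg of pea protein.
min 0.3x1 + 0.31x2 + 0.69x3 + 0.44x4 + 1.51x5 s.t.:
  24x1 + 32x2 + 60x3 + 229x4 + 19x5 ≤ 276   (crude fibre)
  2.8x1 + 1.1x2 + 5.9x3 + 9.2x4 + 6.4x5 ≥ 11.2   (phosphorus)
  2.3x1 + 1x2 + 31.3x3 + 11.4x4 + 37.9x5 ≥ 79.2   (lysine)
  x1, x2, x3, x4, x5 ≥ 0.
The optimal basis is {soybean meal}; sorghum, cassava meal, sunflower meal, pea protein drop out. Binding constraint: lysine.
Optimal quantities: soybean meal = 2.53 kg.
Total cost: 0.69·2.53 = 1.7457.

$1.75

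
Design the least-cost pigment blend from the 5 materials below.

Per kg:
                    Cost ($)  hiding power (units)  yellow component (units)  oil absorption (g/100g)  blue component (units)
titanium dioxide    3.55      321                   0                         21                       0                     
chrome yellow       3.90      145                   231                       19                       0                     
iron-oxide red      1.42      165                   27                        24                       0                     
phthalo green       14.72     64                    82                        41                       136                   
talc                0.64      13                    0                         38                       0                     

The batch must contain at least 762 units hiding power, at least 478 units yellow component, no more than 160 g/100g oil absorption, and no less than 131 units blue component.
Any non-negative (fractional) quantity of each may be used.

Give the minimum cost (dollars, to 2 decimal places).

Set it up as a linear program. Let x1 = kg of titanium dioxide, x2 = kg of chrome yellow, x3 = kg of iron-oxide red, x4 = kg of phthalo green, x5 = kg of talc.
min 3.55x1 + 3.9x2 + 1.42x3 + 14.72x4 + 0.64x5 s.t.:
  321x1 + 145x2 + 165x3 + 64x4 + 13x5 ≥ 762   (hiding power)
  231x2 + 27x3 + 82x4 ≥ 478   (yellow component)
  21x1 + 19x2 + 24x3 + 41x4 + 38x5 ≤ 160   (oil absorption)
  136x4 ≥ 131   (blue component)
  x1, x2, x3, x4, x5 ≥ 0.
The optimal basis is {chrome yellow, iron-oxide red, phthalo green}; titanium dioxide, talc drop out. There the hiding power, yellow component, blue component constraints are tight.
Solving gives x2 = 1.3722, x3 = 3.0387, x4 = 0.96324.
Objective = 3.9·1.3722 + 1.42·3.0387 + 14.72·0.96324 = 23.8454.

$23.85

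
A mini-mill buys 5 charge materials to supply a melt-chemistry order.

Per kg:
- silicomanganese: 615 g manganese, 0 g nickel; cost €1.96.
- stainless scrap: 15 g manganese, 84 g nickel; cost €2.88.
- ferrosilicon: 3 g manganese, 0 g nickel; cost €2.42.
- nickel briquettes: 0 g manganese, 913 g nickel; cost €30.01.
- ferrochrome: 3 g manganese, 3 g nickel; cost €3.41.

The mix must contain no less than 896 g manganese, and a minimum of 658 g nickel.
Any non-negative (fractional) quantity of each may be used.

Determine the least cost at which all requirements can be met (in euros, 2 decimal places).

Let x1 = kg of silicomanganese, x2 = kg of stainless scrap, x3 = kg of ferrosilicon, x4 = kg of nickel briquettes, x5 = kg of ferrochrome.
min 1.96x1 + 2.88x2 + 2.42x3 + 30.01x4 + 3.41x5 s.t.:
  615x1 + 15x2 + 3x3 + 3x5 ≥ 896   (manganese)
  84x2 + 913x4 + 3x5 ≥ 658   (nickel)
  x1, x2, x3, x4, x5 ≥ 0.
At the optimum only silicomanganese, nickel briquettes are positive (stainless scrap, ferrosilicon, ferrochrome = 0). The manganese and nickel requirements are met with equality.
Optimal quantities: silicomanganese = 1.457 kg, nickel briquettes = 0.7207 kg.
Objective = 1.96·1.457 + 30.01·0.7207 = 24.4839.

€24.48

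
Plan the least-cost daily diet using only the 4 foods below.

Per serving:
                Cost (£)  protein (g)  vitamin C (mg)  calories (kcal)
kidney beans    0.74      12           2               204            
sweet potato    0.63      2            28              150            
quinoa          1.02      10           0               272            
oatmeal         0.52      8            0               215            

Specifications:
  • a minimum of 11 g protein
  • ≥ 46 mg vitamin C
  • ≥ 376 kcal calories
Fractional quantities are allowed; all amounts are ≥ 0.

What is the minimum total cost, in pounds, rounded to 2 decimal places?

This is a linear program. Let x1 = servings of kidney beans, x2 = servings of sweet potato, x3 = servings of quinoa, x4 = servings of oatmeal.
min 0.74x1 + 0.63x2 + 1.02x3 + 0.52x4 subject to:
  12x1 + 2x2 + 10x3 + 8x4 ≥ 11   (protein)
  2x1 + 28x2 ≥ 46   (vitamin C)
  204x1 + 150x2 + 272x3 + 215x4 ≥ 376   (calories)
  x1, x2, x3, x4 ≥ 0.
The minimum-cost mix takes nothing from quinoa — only kidney beans, sweet potato, oatmeal. There the protein, vitamin C, calories constraints are tight.
That vertex is x1 = 0.6201, x2 = 1.599, x4 = 0.04515.
Hence cost = 0.74·0.6201 + 0.63·1.599 + 0.52·0.04515 = £1.4897.

£1.49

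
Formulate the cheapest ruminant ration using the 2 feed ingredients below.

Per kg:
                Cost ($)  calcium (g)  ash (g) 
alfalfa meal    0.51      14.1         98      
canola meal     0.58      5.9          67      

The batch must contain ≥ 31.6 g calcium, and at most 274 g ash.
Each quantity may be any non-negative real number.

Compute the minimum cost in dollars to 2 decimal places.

$1.14

This is a linear program. Let x1 = kg of alfalfa meal, x2 = kg of canola meal.
min 0.51x1 + 0.58x2 s.t.:
  14.1x1 + 5.9x2 ≥ 31.6   (calcium)
  98x1 + 67x2 ≤ 274   (ash)
  x1, x2 ≥ 0.
The optimal basis is {alfalfa meal}; canola meal drops out. The calcium requirement is met with equality.
Optimal quantities: alfalfa meal = 2.241 kg.
Objective = 0.51·2.241 = 1.1429.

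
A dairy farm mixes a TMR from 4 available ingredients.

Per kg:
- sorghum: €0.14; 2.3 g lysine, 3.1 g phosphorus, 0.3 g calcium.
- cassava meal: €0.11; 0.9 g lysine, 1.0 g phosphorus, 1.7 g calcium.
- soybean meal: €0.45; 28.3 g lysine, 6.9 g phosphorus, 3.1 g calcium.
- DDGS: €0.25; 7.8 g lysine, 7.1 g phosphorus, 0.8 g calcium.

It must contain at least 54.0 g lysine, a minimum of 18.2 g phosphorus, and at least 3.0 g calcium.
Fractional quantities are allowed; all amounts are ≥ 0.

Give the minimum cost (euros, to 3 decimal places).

Let x1 = kg of sorghum, x2 = kg of cassava meal, x3 = kg of soybean meal, x4 = kg of DDGS.
Minimise 0.14x1 + 0.11x2 + 0.45x3 + 0.25x4 with:
  2.3x1 + 0.9x2 + 28.3x3 + 7.8x4 ≥ 54   (lysine)
  3.1x1 + 1x2 + 6.9x3 + 7.1x4 ≥ 18.2   (phosphorus)
  0.3x1 + 1.7x2 + 3.1x3 + 0.8x4 ≥ 3   (calcium)
  x1, x2, x3, x4 ≥ 0.
At the optimum only soybean meal, DDGS are positive (sorghum, cassava meal = 0). There the lysine and phosphorus constraints are tight.
So soybean meal = 1.641 kg, DDGS = 0.9684 kg.
Hence cost = 0.45·1.641 + 0.25·0.9684 = €0.98055.

€0.981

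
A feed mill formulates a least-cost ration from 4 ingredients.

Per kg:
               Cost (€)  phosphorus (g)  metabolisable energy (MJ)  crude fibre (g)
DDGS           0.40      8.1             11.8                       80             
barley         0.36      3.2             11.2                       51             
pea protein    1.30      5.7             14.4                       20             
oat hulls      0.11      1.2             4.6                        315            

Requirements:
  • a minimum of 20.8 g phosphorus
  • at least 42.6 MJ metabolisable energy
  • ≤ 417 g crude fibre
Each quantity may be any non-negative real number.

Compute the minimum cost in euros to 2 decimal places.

Treat it as an LP. Let x1 = kg of DDGS, x2 = kg of barley, x3 = kg of pea protein, x4 = kg of oat hulls.
Minimise 0.4x1 + 0.36x2 + 1.3x3 + 0.11x4 subject to:
  8.1x1 + 3.2x2 + 5.7x3 + 1.2x4 ≥ 20.8   (phosphorus)
  11.8x1 + 11.2x2 + 14.4x3 + 4.6x4 ≥ 42.6   (metabolisable energy)
  80x1 + 51x2 + 20x3 + 315x4 ≤ 417   (crude fibre)
  x1, x2, x3, x4 ≥ 0.
The minimum-cost mix takes nothing from pea protein — only DDGS, barley, oat hulls. The phosphorus, metabolisable energy, crude fibre requirements are met with equality.
So DDGS = 1.839 kg, barley = 1.622 kg, oat hulls = 0.5941 kg.
Hence cost = 0.4·1.839 + 0.36·1.622 + 0.11·0.5941 = €1.3849.

€1.38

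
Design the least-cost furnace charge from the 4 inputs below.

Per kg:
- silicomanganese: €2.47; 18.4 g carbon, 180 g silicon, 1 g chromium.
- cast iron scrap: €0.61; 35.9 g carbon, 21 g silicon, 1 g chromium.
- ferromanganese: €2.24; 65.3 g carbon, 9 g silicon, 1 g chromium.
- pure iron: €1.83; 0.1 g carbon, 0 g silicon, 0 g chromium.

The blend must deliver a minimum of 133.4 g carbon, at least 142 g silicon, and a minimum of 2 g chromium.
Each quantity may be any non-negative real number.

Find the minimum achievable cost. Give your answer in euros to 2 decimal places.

Treat it as an LP. Let x1 = kg of silicomanganese, x2 = kg of cast iron scrap, x3 = kg of ferromanganese, x4 = kg of pure iron.
Minimise 2.47x1 + 0.61x2 + 2.24x3 + 1.83x4 with:
  18.4x1 + 35.9x2 + 65.3x3 + 0.1x4 ≥ 133.4   (carbon)
  180x1 + 21x2 + 9x3 ≥ 142   (silicon)
  1x1 + 1x2 + 1x3 ≥ 2   (chromium)
  x1, x2, x3, x4 ≥ 0.
The optimal basis is {silicomanganese, cast iron scrap}; ferromanganese, pure iron drop out. There the carbon and silicon constraints are tight.
That vertex is x1 = 0.378, x2 = 3.522.
Hence cost = 2.47·0.378 + 0.61·3.522 = €3.0821.

€3.08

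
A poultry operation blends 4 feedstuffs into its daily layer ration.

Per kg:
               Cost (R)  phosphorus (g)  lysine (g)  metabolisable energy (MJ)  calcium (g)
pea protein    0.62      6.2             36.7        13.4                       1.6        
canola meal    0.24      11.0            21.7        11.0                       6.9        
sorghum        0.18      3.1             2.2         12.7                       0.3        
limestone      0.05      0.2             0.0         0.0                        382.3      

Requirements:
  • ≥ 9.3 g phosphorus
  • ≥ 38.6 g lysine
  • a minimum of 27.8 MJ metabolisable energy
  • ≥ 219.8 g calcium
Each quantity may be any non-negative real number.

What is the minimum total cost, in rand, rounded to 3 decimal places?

R0.565

Let x1 = kg of pea protein, x2 = kg of canola meal, x3 = kg of sorghum, x4 = kg of limestone.
Minimise 0.62x1 + 0.24x2 + 0.18x3 + 0.05x4 subject to:
  6.2x1 + 11x2 + 3.1x3 + 0.2x4 ≥ 9.3   (phosphorus)
  36.7x1 + 21.7x2 + 2.2x3 ≥ 38.6   (lysine)
  13.4x1 + 11x2 + 12.7x3 ≥ 27.8   (metabolisable energy)
  1.6x1 + 6.9x2 + 0.3x3 + 382.3x4 ≥ 219.8   (calcium)
  x1, x2, x3, x4 ≥ 0.
At the optimum only canola meal, sorghum, limestone are positive (pea protein = 0). The lysine, metabolisable energy, calcium requirements are met with equality.
That vertex is x2 = 1.707, x3 = 0.7107, x4 = 0.5436.
Total cost: 0.24·1.707 + 0.18·0.7107 + 0.05·0.5436 = 0.56479.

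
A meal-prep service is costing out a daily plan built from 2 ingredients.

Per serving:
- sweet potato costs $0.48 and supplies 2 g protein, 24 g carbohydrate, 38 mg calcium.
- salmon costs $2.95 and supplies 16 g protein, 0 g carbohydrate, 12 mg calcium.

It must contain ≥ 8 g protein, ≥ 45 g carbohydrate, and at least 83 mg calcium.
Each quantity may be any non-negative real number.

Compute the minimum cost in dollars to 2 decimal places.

$1.71

Let x1 = servings of sweet potato, x2 = servings of salmon.
min 0.48x1 + 2.95x2 with:
  2x1 + 16x2 ≥ 8   (protein)
  24x1 ≥ 45   (carbohydrate)
  38x1 + 12x2 ≥ 83   (calcium)
  x1, x2 ≥ 0.
Both inputs are positive at the optimum. There the protein and calcium constraints are tight.
That vertex is x1 = 2.11, x2 = 0.2363.
Objective = 0.48·2.11 + 2.95·0.2363 = 1.7099.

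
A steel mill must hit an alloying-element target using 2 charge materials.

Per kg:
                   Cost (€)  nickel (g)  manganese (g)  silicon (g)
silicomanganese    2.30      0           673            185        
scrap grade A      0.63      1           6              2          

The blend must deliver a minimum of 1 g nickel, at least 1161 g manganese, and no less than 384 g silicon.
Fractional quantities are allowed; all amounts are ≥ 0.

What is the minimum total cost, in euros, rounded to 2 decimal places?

Let x1 = kg of silicomanganese, x2 = kg of scrap grade A.
Minimise 2.3x1 + 0.63x2 s.t.:
  1x2 ≥ 1   (nickel)
  673x1 + 6x2 ≥ 1161   (manganese)
  185x1 + 2x2 ≥ 384   (silicon)
  x1, x2 ≥ 0.
Both inputs are positive at the optimum. The nickel and silicon requirements are met with equality.
Solving gives x1 = 2.065, x2 = 1.
Cost = 2.3·2.065 + 0.63·1 = 5.3795.

€5.38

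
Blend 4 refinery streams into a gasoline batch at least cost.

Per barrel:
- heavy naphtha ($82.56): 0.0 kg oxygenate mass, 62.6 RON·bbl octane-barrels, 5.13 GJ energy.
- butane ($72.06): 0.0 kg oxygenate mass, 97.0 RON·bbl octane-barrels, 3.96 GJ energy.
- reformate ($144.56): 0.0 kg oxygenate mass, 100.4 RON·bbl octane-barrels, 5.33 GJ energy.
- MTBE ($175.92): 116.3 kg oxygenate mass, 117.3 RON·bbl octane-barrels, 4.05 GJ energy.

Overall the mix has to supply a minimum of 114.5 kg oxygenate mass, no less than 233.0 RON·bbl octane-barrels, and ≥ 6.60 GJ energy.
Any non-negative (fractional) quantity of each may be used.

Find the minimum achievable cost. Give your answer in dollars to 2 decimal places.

Let x1 = barrels of heavy naphtha, x2 = barrels of butane, x3 = barrels of reformate, x4 = barrels of MTBE.
Minimize 82.56x1 + 72.06x2 + 144.56x3 + 175.92x4 s.t.:
  116.3x4 ≥ 114.5   (oxygenate mass)
  62.6x1 + 97x2 + 100.4x3 + 117.3x4 ≥ 233   (octane-barrels)
  5.13x1 + 3.96x2 + 5.33x3 + 4.05x4 ≥ 6.6   (energy)
  x1, x2, x3, x4 ≥ 0.
At the optimum only butane, MTBE are positive (heavy naphtha, reformate = 0). The oxygenate mass and octane-barrels requirements are met with equality.
Solving gives x2 = 1.2115, x4 = 0.98452.
Cost = 72.06·1.2115 + 175.92·0.98452 = 260.4974.

$260.50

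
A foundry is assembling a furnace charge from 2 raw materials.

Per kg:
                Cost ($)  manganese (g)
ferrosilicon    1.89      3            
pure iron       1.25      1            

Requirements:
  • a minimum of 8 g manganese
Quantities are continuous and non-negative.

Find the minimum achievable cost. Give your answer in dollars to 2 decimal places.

Treat it as an LP. Let x1 = kg of ferrosilicon, x2 = kg of pure iron.
Minimise 1.89x1 + 1.25x2 s.t.:
  3x1 + 1x2 ≥ 8   (manganese)
  x1, x2 ≥ 0.
The optimal basis is {ferrosilicon}; pure iron drops out. Binding constraint: manganese.
Solving gives x1 = 2.667.
Hence cost = 1.89·2.667 = $5.0406.

$5.04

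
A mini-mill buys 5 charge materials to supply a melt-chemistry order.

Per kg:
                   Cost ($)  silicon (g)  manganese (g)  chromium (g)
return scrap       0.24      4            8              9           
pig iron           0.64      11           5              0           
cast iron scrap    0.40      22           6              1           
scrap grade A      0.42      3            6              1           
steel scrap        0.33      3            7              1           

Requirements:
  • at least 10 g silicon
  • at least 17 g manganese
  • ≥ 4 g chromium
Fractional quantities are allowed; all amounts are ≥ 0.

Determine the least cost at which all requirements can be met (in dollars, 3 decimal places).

Let x1 = kg of return scrap, x2 = kg of pig iron, x3 = kg of cast iron scrap, x4 = kg of scrap grade A, x5 = kg of steel scrap.
Minimize 0.24x1 + 0.64x2 + 0.4x3 + 0.42x4 + 0.33x5 s.t.:
  4x1 + 11x2 + 22x3 + 3x4 + 3x5 ≥ 10   (silicon)
  8x1 + 5x2 + 6x3 + 6x4 + 7x5 ≥ 17   (manganese)
  9x1 + 1x3 + 1x4 + 1x5 ≥ 4   (chromium)
  x1, x2, x3, x4, x5 ≥ 0.
At the optimum only return scrap, cast iron scrap are positive (pig iron, scrap grade A, steel scrap = 0). There the silicon and manganese constraints are tight.
Optimal quantities: return scrap = 2.066 kg, cast iron scrap = 0.07895 kg.
Total cost: 0.24·2.066 + 0.4·0.07895 = 0.52742.

$0.527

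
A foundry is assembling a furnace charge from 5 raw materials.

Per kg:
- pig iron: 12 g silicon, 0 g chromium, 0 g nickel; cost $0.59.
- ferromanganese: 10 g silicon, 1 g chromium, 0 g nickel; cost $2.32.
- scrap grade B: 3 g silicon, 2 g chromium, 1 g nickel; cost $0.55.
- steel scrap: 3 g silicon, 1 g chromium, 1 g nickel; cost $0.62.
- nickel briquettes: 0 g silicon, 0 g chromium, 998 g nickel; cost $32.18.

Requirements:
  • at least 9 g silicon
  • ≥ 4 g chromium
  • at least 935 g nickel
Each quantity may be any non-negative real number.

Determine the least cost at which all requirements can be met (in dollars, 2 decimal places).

Set it up as a linear program. Let x1 = kg of pig iron, x2 = kg of ferromanganese, x3 = kg of scrap grade B, x4 = kg of steel scrap, x5 = kg of nickel briquettes.
Minimise 0.59x1 + 2.32x2 + 0.55x3 + 0.62x4 + 32.18x5 s.t.:
  12x1 + 10x2 + 3x3 + 3x4 ≥ 9   (silicon)
  1x2 + 2x3 + 1x4 ≥ 4   (chromium)
  1x3 + 1x4 + 998x5 ≥ 935   (nickel)
  x1, x2, x3, x4, x5 ≥ 0.
The optimal basis is {pig iron, scrap grade B, nickel briquettes}; ferromanganese, steel scrap drop out. Binding constraints: silicon, chromium, nickel.
That vertex is x1 = 0.25, x3 = 2, x5 = 0.9349.
Objective = 0.59·0.25 + 0.55·2 + 32.18·0.9349 = 31.3326.

$31.33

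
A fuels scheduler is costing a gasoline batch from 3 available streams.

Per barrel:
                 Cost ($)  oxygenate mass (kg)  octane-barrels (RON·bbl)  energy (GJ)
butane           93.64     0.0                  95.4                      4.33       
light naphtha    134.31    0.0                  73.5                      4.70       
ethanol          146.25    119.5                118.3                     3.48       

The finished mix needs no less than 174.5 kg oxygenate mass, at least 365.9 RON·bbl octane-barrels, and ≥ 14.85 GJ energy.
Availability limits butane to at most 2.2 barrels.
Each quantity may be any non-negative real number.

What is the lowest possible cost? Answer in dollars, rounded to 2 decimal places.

Treat it as an LP. Let x1 = barrels of butane, x2 = barrels of light naphtha, x3 = barrels of ethanol.
Minimize 93.64x1 + 134.31x2 + 146.25x3 with:
  119.5x3 ≥ 174.5   (oxygenate mass)
  95.4x1 + 73.5x2 + 118.3x3 ≥ 365.9   (octane-barrels)
  4.33x1 + 4.7x2 + 3.48x3 ≥ 14.85   (energy)
  x1 ≤ 2.2
  x1, x2, x3 ≥ 0.
The optimal mix uses every input. Binding constraints: oxygenate mass, energy, the butane cap.
Optimal quantities: butane = 2.2 barrels, light naphtha = 0.0515588 barrels, ethanol = 1.46025 barrels.
Hence cost = 93.64·2.2 + 134.31·0.0515588 + 146.25·1.46025 = $426.4944.

$426.49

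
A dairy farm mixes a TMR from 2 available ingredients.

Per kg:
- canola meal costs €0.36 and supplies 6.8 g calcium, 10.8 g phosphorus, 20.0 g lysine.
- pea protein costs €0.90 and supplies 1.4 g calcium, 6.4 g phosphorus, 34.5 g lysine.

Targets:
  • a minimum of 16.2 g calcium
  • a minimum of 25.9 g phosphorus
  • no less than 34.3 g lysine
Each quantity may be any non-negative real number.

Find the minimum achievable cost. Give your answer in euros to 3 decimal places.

€0.863

This is a linear program. Let x1 = kg of canola meal, x2 = kg of pea protein.
Minimise 0.36x1 + 0.9x2 with:
  6.8x1 + 1.4x2 ≥ 16.2   (calcium)
  10.8x1 + 6.4x2 ≥ 25.9   (phosphorus)
  20x1 + 34.5x2 ≥ 34.3   (lysine)
  x1, x2 ≥ 0.
The optimal basis is {canola meal}; pea protein drops out. The phosphorus requirement is met with equality.
So canola meal = 2.398 kg.
Hence cost = 0.36·2.398 = €0.86328.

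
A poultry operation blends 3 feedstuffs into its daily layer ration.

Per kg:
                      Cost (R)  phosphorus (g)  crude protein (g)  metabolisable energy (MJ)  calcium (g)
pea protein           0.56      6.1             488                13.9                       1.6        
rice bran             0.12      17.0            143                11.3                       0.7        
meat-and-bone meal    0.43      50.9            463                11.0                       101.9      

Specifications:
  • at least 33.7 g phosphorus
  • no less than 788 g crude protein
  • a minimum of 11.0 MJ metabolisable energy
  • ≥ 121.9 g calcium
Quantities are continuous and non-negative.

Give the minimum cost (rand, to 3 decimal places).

Let x1 = kg of pea protein, x2 = kg of rice bran, x3 = kg of meat-and-bone meal.
Minimize 0.56x1 + 0.12x2 + 0.43x3 with:
  6.1x1 + 17x2 + 50.9x3 ≥ 33.7   (phosphorus)
  488x1 + 143x2 + 463x3 ≥ 788   (crude protein)
  13.9x1 + 11.3x2 + 11x3 ≥ 11   (metabolisable energy)
  1.6x1 + 0.7x2 + 101.9x3 ≥ 121.9   (calcium)
  x1, x2, x3 ≥ 0.
The optimal basis is {rice bran, meat-and-bone meal}; pea protein drops out. The crude protein and calcium requirements are met with equality.
Solving gives x2 = 1.674, x3 = 1.185.
Hence cost = 0.12·1.674 + 0.43·1.185 = R0.71043.

R0.710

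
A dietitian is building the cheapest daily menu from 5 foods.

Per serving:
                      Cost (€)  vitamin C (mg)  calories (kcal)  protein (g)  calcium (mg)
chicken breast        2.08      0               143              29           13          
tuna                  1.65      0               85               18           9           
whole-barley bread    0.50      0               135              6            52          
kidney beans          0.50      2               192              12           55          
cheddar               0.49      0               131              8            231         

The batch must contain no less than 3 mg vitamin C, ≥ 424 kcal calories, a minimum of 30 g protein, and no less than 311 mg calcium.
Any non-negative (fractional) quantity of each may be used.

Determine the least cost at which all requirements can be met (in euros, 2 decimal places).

Set it up as a linear program. Let x1 = servings of chicken breast, x2 = servings of tuna, x3 = servings of whole-barley bread, x4 = servings of kidney beans, x5 = servings of cheddar.
Minimise 2.08x1 + 1.65x2 + 0.5x3 + 0.5x4 + 0.49x5 with:
  2x4 ≥ 3   (vitamin C)
  143x1 + 85x2 + 135x3 + 192x4 + 131x5 ≥ 424   (calories)
  29x1 + 18x2 + 6x3 + 12x4 + 8x5 ≥ 30   (protein)
  13x1 + 9x2 + 52x3 + 55x4 + 231x5 ≥ 311   (calcium)
  x1, x2, x3, x4, x5 ≥ 0.
The cheapest feasible vertex uses only kidney beans, cheddar; chicken breast, tuna, whole-barley bread are not used. The protein and calcium requirements are met with equality.
So kidney beans = 1.905 servings, cheddar = 0.8928 servings.
Hence cost = 0.5·1.905 + 0.49·0.8928 = €1.3900.

€1.39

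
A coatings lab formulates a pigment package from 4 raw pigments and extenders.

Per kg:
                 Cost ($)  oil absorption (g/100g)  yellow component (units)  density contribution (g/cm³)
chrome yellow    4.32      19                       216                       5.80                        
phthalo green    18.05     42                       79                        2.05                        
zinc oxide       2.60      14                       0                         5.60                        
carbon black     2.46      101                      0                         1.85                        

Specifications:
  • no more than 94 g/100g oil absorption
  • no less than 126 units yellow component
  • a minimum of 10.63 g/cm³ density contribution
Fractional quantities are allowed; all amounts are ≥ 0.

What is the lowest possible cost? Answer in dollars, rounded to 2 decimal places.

Let x1 = kg of chrome yellow, x2 = kg of phthalo green, x3 = kg of zinc oxide, x4 = kg of carbon black.
min 4.32x1 + 18.05x2 + 2.6x3 + 2.46x4 subject to:
  19x1 + 42x2 + 14x3 + 101x4 ≤ 94   (oil absorption)
  216x1 + 79x2 ≥ 126   (yellow component)
  5.8x1 + 2.05x2 + 5.6x3 + 1.85x4 ≥ 10.63   (density contribution)
  x1, x2, x3, x4 ≥ 0.
At the optimum only chrome yellow, zinc oxide are positive (phthalo green, carbon black = 0). The yellow component and density contribution requirements are met with equality.
That vertex is x1 = 0.5833, x3 = 1.294.
Total cost: 4.32·0.5833 + 2.6·1.294 = 5.8843.

$5.88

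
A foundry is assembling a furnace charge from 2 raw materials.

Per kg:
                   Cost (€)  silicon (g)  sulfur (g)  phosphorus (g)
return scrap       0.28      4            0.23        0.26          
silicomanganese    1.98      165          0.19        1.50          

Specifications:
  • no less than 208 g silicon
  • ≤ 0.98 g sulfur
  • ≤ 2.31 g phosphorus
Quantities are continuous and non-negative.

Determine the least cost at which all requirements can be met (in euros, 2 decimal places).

Set it up as a linear program. Let x1 = kg of return scrap, x2 = kg of silicomanganese.
Minimise 0.28x1 + 1.98x2 s.t.:
  4x1 + 165x2 ≥ 208   (silicon)
  0.23x1 + 0.19x2 ≤ 0.98   (sulfur)
  0.26x1 + 1.5x2 ≤ 2.31   (phosphorus)
  x1, x2 ≥ 0.
The cheapest feasible vertex uses only silicomanganese; return scrap is not used. The silicon requirement is met with equality.
That vertex is x2 = 1.261.
Cost = 1.98·1.261 = 2.4968.

€2.50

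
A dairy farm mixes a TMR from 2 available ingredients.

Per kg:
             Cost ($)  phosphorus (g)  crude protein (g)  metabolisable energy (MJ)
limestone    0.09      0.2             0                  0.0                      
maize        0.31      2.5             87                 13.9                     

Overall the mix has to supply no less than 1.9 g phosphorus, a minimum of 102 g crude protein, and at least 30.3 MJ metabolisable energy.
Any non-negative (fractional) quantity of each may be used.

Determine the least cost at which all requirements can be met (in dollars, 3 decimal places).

This is a linear program. Let x1 = kg of limestone, x2 = kg of maize.
min 0.09x1 + 0.31x2 s.t.:
  0.2x1 + 2.5x2 ≥ 1.9   (phosphorus)
  87x2 ≥ 102   (crude protein)
  13.9x2 ≥ 30.3   (metabolisable energy)
  x1, x2 ≥ 0.
The minimum-cost mix takes nothing from limestone — only maize. Binding constraint: metabolisable energy.
Solving gives x2 = 2.18.
Hence cost = 0.31·2.18 = $0.67580.

$0.676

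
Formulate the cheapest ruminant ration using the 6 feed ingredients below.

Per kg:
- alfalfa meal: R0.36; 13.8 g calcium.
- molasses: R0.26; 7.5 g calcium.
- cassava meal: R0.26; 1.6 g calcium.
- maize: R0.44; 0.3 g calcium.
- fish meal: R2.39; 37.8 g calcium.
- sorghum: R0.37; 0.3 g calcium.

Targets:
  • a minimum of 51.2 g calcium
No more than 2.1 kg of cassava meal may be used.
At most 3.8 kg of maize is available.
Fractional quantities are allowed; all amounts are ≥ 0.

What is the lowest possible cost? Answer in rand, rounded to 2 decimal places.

Let x1 = kg of alfalfa meal, x2 = kg of molasses, x3 = kg of cassava meal, x4 = kg of maize, x5 = kg of fish meal, x6 = kg of sorghum.
Minimize 0.36x1 + 0.26x2 + 0.26x3 + 0.44x4 + 2.39x5 + 0.37x6 s.t.:
  13.8x1 + 7.5x2 + 1.6x3 + 0.3x4 + 37.8x5 + 0.3x6 ≥ 51.2   (calcium)
  x3 ≤ 2.1
  x4 ≤ 3.8
  x1, x2, x3, x4, x5, x6 ≥ 0.
The minimum-cost mix takes nothing from molasses, cassava meal, maize, fish meal, sorghum — only alfalfa meal. There the calcium constraint is tight.
Solving gives x1 = 3.71.
Hence cost = 0.36·3.71 = R1.3356.

R1.34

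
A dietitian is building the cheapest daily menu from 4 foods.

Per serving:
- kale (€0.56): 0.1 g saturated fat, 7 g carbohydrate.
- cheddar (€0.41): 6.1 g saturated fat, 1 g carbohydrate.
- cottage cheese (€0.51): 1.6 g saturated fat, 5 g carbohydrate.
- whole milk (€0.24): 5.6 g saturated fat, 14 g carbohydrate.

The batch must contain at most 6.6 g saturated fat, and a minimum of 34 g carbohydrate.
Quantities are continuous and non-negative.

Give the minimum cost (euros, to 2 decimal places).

This is a linear program. Let x1 = servings of kale, x2 = servings of cheddar, x3 = servings of cottage cheese, x4 = servings of whole milk.
Minimise 0.56x1 + 0.41x2 + 0.51x3 + 0.24x4 with:
  0.1x1 + 6.1x2 + 1.6x3 + 5.6x4 ≤ 6.6   (saturated fat)
  7x1 + 1x2 + 5x3 + 14x4 ≥ 34   (carbohydrate)
  x1, x2, x3, x4 ≥ 0.
The optimal basis is {kale, whole milk}; cheddar, cottage cheese drop out. There the saturated fat and carbohydrate constraints are tight.
So kale = 2.593 servings, whole milk = 1.132 servings.
Objective = 0.56·2.593 + 0.24·1.132 = 1.7238.

€1.72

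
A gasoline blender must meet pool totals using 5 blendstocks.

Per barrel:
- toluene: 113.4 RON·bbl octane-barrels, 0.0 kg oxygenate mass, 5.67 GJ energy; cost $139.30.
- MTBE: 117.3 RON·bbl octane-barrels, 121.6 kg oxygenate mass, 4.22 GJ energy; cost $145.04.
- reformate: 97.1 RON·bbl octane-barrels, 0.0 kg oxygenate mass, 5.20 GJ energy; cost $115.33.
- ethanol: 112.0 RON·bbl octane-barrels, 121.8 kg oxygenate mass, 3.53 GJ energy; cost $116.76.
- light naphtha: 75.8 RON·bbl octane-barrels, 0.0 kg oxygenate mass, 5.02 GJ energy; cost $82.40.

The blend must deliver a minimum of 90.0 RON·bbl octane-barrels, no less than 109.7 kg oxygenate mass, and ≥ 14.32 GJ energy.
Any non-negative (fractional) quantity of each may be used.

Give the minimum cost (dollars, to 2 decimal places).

Let x1 = barrels of toluene, x2 = barrels of MTBE, x3 = barrels of reformate, x4 = barrels of ethanol, x5 = barrels of light naphtha.
Minimise 139.3x1 + 145.04x2 + 115.33x3 + 116.76x4 + 82.4x5 subject to:
  113.4x1 + 117.3x2 + 97.1x3 + 112x4 + 75.8x5 ≥ 90   (octane-barrels)
  121.6x2 + 121.8x4 ≥ 109.7   (oxygenate mass)
  5.67x1 + 4.22x2 + 5.2x3 + 3.53x4 + 5.02x5 ≥ 14.32   (energy)
  x1, x2, x3, x4, x5 ≥ 0.
The optimal basis is {ethanol, light naphtha}; toluene, MTBE, reformate drop out. The oxygenate mass and energy requirements are met with equality.
Solving gives x4 = 0.90066, x5 = 2.2193.
Cost = 116.76·0.90066 + 82.4·2.2193 = 288.0314.

$288.03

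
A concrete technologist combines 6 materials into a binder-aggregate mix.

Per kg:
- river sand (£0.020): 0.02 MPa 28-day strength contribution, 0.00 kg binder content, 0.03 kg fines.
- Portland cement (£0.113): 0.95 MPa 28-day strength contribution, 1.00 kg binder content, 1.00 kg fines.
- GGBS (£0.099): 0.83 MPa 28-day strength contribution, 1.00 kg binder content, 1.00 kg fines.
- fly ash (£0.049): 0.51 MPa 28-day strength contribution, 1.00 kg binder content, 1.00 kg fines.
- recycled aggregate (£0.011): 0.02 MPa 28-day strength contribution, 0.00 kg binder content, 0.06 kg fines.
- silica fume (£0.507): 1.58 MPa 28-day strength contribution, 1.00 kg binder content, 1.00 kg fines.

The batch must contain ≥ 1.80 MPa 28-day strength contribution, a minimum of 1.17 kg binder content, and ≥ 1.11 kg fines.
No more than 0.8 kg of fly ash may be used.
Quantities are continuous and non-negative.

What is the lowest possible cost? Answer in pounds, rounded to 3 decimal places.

£0.205

This is a linear program. Let x1 = kg of river sand, x2 = kg of Portland cement, x3 = kg of GGBS, x4 = kg of fly ash, x5 = kg of recycled aggregate, x6 = kg of silica fume.
min 0.02x1 + 0.113x2 + 0.099x3 + 0.049x4 + 0.011x5 + 0.507x6 s.t.:
  0.02x1 + 0.95x2 + 0.83x3 + 0.51x4 + 0.02x5 + 1.58x6 ≥ 1.8   (28-day strength contribution)
  1x2 + 1x3 + 1x4 + 1x6 ≥ 1.17   (binder content)
  0.03x1 + 1x2 + 1x3 + 1x4 + 0.06x5 + 1x6 ≥ 1.11   (fines)
  x4 ≤ 0.8
  x1, x2, x3, x4, x5, x6 ≥ 0.
The optimal basis is {Portland cement, fly ash}; river sand, GGBS, recycled aggregate, silica fume drop out. The 28-day strength contribution and the fly ash cap requirements are met with equality.
That vertex is x2 = 1.465, x4 = 0.8.
Objective = 0.113·1.465 + 0.049·0.8 = 0.20475.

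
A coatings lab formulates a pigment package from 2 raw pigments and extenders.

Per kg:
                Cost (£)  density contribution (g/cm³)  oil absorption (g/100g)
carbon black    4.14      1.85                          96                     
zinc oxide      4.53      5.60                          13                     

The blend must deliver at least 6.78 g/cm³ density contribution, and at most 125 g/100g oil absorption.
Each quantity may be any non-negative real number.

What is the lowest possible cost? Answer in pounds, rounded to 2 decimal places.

£5.48

Treat it as an LP. Let x1 = kg of carbon black, x2 = kg of zinc oxide.
min 4.14x1 + 4.53x2 with:
  1.85x1 + 5.6x2 ≥ 6.78   (density contribution)
  96x1 + 13x2 ≤ 125   (oil absorption)
  x1, x2 ≥ 0.
The minimum-cost mix takes nothing from carbon black — only zinc oxide. Binding constraint: density contribution.
Optimal quantities: zinc oxide = 1.2107 kg.
Objective = 4.53·1.2107 = 5.4845.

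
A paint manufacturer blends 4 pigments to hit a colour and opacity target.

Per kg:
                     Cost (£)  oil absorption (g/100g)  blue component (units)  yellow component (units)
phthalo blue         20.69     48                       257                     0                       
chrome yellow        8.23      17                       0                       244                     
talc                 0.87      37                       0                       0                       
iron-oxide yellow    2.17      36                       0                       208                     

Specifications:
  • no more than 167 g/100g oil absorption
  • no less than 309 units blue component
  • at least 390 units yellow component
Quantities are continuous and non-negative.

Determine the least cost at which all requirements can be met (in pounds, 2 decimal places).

£28.95

Let x1 = kg of phthalo blue, x2 = kg of chrome yellow, x3 = kg of talc, x4 = kg of iron-oxide yellow.
Minimize 20.69x1 + 8.23x2 + 0.87x3 + 2.17x4 with:
  48x1 + 17x2 + 37x3 + 36x4 ≤ 167   (oil absorption)
  257x1 ≥ 309   (blue component)
  244x2 + 208x4 ≥ 390   (yellow component)
  x1, x2, x3, x4 ≥ 0.
The optimal basis is {phthalo blue, iron-oxide yellow}; chrome yellow, talc drop out. There the blue component and yellow component constraints are tight.
That vertex is x1 = 1.202335, x4 = 1.875.
Cost = 20.69·1.202335 + 2.17·1.875 = 28.9451.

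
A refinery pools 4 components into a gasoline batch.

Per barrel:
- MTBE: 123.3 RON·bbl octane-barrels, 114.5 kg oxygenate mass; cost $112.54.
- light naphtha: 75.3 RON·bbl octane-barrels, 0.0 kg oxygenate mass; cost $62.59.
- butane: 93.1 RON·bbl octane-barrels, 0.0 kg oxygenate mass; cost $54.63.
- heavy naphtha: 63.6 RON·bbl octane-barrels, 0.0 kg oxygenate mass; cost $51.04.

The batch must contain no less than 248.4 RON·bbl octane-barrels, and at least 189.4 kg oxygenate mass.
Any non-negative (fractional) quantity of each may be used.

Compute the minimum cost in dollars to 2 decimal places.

$212.24

Let x1 = barrels of MTBE, x2 = barrels of light naphtha, x3 = barrels of butane, x4 = barrels of heavy naphtha.
min 112.54x1 + 62.59x2 + 54.63x3 + 51.04x4 subject to:
  123.3x1 + 75.3x2 + 93.1x3 + 63.6x4 ≥ 248.4   (octane-barrels)
  114.5x1 ≥ 189.4   (oxygenate mass)
  x1, x2, x3, x4 ≥ 0.
The minimum-cost mix takes nothing from light naphtha, heavy naphtha — only MTBE, butane. Binding constraints: octane-barrels and oxygenate mass.
That vertex is x1 = 1.65415, x3 = 0.477374.
Cost = 112.54·1.65415 + 54.63·0.477374 = 212.2370.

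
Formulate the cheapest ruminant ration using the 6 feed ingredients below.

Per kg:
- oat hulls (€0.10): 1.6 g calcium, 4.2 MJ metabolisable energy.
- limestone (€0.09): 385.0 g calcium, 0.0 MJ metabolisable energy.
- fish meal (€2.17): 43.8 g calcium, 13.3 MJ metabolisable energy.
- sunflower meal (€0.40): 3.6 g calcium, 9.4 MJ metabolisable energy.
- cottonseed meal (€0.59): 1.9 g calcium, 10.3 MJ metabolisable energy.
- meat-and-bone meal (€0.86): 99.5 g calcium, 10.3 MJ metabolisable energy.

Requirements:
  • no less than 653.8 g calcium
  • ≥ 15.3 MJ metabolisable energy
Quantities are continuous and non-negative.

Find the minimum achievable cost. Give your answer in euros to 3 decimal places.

€0.516

This is a linear program. Let x1 = kg of oat hulls, x2 = kg of limestone, x3 = kg of fish meal, x4 = kg of sunflower meal, x5 = kg of cottonseed meal, x6 = kg of meat-and-bone meal.
min 0.1x1 + 0.09x2 + 2.17x3 + 0.4x4 + 0.59x5 + 0.86x6 s.t.:
  1.6x1 + 385x2 + 43.8x3 + 3.6x4 + 1.9x5 + 99.5x6 ≥ 653.8   (calcium)
  4.2x1 + 13.3x3 + 9.4x4 + 10.3x5 + 10.3x6 ≥ 15.3   (metabolisable energy)
  x1, x2, x3, x4, x5, x6 ≥ 0.
The cheapest feasible vertex uses only oat hulls, limestone; fish meal, sunflower meal, cottonseed meal, meat-and-bone meal are not used. There the calcium and metabolisable energy constraints are tight.
Optimal quantities: oat hulls = 3.643 kg, limestone = 1.683 kg.
Objective = 0.1·3.643 + 0.09·1.683 = 0.51577.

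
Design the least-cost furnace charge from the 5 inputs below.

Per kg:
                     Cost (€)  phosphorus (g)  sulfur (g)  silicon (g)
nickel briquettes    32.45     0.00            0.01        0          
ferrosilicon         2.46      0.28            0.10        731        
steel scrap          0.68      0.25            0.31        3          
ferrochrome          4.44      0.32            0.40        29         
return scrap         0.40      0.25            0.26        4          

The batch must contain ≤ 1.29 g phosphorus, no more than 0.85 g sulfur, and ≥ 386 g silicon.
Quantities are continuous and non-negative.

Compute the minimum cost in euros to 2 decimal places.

€1.30

Let x1 = kg of nickel briquettes, x2 = kg of ferrosilicon, x3 = kg of steel scrap, x4 = kg of ferrochrome, x5 = kg of return scrap.
min 32.45x1 + 2.46x2 + 0.68x3 + 4.44x4 + 0.4x5 subject to:
  0.28x2 + 0.25x3 + 0.32x4 + 0.25x5 ≤ 1.29   (phosphorus)
  0.01x1 + 0.1x2 + 0.31x3 + 0.4x4 + 0.26x5 ≤ 0.85   (sulfur)
  731x2 + 3x3 + 29x4 + 4x5 ≥ 386   (silicon)
  x1, x2, x3, x4, x5 ≥ 0.
The optimal basis is {ferrosilicon}; nickel briquettes, steel scrap, ferrochrome, return scrap drop out. There the silicon constraint is tight.
Optimal quantities: ferrosilicon = 0.528 kg.
Cost = 2.46·0.528 = 1.2989.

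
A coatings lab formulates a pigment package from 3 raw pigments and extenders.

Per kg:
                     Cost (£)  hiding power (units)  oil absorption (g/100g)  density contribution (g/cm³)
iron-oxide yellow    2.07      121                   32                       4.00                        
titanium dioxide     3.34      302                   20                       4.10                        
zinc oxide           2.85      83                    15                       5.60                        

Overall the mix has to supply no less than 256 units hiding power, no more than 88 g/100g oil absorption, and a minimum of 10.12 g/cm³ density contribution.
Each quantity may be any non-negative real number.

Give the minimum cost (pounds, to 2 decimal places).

£5.21

Treat it as an LP. Let x1 = kg of iron-oxide yellow, x2 = kg of titanium dioxide, x3 = kg of zinc oxide.
Minimise 2.07x1 + 3.34x2 + 2.85x3 subject to:
  121x1 + 302x2 + 83x3 ≥ 256   (hiding power)
  32x1 + 20x2 + 15x3 ≤ 88   (oil absorption)
  4x1 + 4.1x2 + 5.6x3 ≥ 10.12   (density contribution)
  x1, x2, x3 ≥ 0.
The optimal basis is {iron-oxide yellow, zinc oxide}; titanium dioxide drops out. The hiding power and density contribution requirements are met with equality.
That vertex is x1 = 1.718, x3 = 0.5802.
Total cost: 2.07·1.718 + 2.85·0.5802 = 5.2098.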